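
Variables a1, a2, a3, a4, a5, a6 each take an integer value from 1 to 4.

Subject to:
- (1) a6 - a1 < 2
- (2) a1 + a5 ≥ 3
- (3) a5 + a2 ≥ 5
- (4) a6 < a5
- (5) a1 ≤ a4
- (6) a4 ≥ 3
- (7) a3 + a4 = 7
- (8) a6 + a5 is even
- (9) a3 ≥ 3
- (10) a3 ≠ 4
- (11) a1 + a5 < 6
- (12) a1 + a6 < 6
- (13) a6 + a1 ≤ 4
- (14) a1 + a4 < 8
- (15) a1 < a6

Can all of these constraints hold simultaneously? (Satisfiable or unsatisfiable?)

Satisfiable

One satisfying assignment is a1 = 1, a2 = 4, a3 = 3, a4 = 4, a5 = 4, a6 = 2.
For the less obvious constraints — constraint 1: a6 - a1 = 1; constraint 2: a1 + a5 = 5 — and the others hold by inspection.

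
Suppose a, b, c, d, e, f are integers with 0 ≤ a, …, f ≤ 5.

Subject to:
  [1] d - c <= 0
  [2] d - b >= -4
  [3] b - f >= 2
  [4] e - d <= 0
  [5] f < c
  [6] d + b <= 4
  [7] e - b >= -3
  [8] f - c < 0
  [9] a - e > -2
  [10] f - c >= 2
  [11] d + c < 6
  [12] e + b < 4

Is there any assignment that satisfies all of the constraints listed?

Unsatisfiable

Constraints 1, 3, 4, 7, and 10 give d − e ≥ 0, e − b ≥ -3, b − f ≥ 2, f − c ≥ 2, c − d ≥ 0.
Adding all 5 inequalities: the left sides telescope to 0, and the right sides sum to 0 + (-3) + 2 + 2 + 0 = 1. So 0 ≥ 1, which is false.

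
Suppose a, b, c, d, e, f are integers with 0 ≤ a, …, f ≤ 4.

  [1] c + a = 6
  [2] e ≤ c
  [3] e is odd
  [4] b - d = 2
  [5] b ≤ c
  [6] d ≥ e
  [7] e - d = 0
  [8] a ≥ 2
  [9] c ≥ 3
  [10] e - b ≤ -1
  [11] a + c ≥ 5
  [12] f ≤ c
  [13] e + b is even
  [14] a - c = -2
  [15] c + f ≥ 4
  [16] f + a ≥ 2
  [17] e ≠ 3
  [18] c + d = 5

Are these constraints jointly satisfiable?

One satisfying assignment is a = 2, b = 3, c = 4, d = 1, e = 1, f = 3.
For the less obvious constraints — constraint 1: c + a = 6; constraint 4: b - d = 2 — and the others hold by inspection.

Satisfiable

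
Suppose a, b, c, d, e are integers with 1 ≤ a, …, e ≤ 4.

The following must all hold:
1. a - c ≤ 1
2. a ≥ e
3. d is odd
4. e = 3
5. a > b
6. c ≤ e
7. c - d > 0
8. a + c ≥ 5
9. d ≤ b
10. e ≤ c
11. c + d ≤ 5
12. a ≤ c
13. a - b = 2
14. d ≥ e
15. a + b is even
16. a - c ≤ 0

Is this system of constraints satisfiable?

Unsatisfiable

Constraints 5, 6, 9, 14, and 16 give c ≤ e, e ≤ d, d ≤ b, b < a, a ≤ c. Chaining: c ≤ e ≤ d ≤ b < a ≤ c, which forces c < c — impossible.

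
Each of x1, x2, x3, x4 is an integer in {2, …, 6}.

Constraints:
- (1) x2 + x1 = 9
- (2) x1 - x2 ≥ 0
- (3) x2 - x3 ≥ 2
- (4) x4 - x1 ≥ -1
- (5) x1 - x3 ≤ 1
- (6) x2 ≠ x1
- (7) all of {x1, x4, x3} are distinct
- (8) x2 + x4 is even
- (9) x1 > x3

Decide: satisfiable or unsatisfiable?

Constraints 2, 3, and 5 give x2 − x3 ≥ 2, x3 − x1 ≥ -1, x1 − x2 ≥ 0.
Adding all 3 inequalities: the left sides telescope to 0, and the right sides sum to 2 + (-1) + 0 = 1. So 0 ≥ 1, which is false.

Unsatisfiable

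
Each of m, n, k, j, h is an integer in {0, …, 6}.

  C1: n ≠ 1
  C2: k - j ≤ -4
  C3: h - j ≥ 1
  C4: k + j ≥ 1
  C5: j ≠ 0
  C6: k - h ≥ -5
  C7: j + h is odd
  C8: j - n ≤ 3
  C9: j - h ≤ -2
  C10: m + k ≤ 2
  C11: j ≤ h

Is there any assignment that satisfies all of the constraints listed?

Unsatisfiable

Constraints 2, 6, and 9 give j − k ≥ 4, k − h ≥ -5, h − j ≥ 2.
Adding all 3 inequalities: the left sides telescope to 0, and the right sides sum to 4 + (-5) + 2 = 1. So 0 ≥ 1, which is false.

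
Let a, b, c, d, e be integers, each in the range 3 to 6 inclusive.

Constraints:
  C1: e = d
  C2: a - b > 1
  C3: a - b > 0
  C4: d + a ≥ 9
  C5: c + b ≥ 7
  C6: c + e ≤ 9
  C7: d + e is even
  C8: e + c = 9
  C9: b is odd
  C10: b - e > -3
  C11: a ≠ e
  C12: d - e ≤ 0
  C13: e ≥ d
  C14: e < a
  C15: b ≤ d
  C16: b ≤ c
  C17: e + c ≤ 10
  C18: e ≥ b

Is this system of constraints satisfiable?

Satisfiable

The assignment a = 6, b = 3, c = 6, d = 3, e = 3 works:
  constraint 2 holds since a - b = 3.
  constraint 3 holds since a - b = 3.
The rest check out directly.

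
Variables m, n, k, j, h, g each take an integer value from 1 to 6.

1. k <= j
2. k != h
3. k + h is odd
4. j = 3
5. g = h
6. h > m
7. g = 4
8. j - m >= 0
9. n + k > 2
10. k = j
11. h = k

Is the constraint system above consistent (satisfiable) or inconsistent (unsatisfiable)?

Unsatisfiable

Constraint 7 fixes g = 4 and constraint 4 fixes j = 3. Constraints 5, 10, and 11 give g = h = k = j, so g = j. But 4 ≠ 3 — contradiction.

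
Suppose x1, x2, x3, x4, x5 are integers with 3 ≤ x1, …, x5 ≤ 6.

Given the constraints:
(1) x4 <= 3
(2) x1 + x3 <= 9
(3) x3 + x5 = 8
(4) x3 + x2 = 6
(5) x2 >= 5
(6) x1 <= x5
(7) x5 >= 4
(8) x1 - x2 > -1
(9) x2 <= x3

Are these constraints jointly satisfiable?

Unsatisfiable

From constraints 5 and 9: x3 ≥ x2 ≥ 5. From constraint 7: x5 ≥ 4. Hence x3 + x5 ≥ 9. But constraint 3 requires x3 + x5 = 8, and 8 < 9. Contradiction.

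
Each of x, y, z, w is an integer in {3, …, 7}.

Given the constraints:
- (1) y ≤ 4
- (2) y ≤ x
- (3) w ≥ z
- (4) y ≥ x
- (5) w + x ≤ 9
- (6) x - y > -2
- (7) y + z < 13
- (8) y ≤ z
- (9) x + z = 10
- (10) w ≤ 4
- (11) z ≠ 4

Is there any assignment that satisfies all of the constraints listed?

Unsatisfiable

From constraints 1 and 4: x ≤ y ≤ 4. From constraints 3 and 10: z ≤ w ≤ 4. Hence x + z ≤ 8. But constraint 9 requires x + z = 10, and 10 > 8. Contradiction.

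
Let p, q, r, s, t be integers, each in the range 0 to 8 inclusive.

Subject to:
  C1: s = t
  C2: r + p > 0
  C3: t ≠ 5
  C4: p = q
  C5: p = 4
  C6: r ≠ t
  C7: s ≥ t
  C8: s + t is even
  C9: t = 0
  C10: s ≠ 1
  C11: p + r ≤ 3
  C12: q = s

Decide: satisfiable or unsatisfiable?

Unsatisfiable

Constraint 5 fixes p = 4 and constraint 9 fixes t = 0. Constraints 1, 4, and 12 give p = q = s = t, so p = t. But 4 ≠ 0 — contradiction.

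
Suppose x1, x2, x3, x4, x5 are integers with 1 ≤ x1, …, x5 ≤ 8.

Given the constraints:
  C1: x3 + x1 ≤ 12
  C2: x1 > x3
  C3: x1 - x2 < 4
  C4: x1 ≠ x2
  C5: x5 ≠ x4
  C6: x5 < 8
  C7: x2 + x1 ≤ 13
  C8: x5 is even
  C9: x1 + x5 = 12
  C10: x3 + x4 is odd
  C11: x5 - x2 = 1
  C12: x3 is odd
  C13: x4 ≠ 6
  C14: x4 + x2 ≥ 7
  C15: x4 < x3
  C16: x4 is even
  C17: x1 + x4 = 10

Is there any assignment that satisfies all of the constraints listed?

Satisfiable

Try x1 = 6, x2 = 5, x3 = 5, x4 = 4, x5 = 6.
Check constraint 1: x3 + x1 = 11; constraint 3: x1 - x2 = 1; constraint 7: x2 + x1 = 11. The remaining constraints are straightforward to verify.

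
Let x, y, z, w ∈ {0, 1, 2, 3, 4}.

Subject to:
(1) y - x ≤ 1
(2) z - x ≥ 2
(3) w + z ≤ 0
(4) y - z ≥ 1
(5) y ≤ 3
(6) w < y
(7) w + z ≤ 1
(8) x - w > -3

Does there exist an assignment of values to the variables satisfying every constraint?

Unsatisfiable

Constraints 1, 2, and 4 give y − z ≥ 1, z − x ≥ 2, x − y ≥ -1.
Adding all 3 inequalities: the left sides telescope to 0, and the right sides sum to 1 + 2 + (-1) = 2. So 0 ≥ 2, which is false.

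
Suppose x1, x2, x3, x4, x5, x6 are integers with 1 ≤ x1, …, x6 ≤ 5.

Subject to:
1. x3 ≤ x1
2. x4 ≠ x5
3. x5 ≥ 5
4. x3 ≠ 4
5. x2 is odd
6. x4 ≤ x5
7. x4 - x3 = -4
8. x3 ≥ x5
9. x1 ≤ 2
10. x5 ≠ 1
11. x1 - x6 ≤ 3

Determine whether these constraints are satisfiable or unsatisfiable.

Unsatisfiable

From constraints 3 and 8: x3 ≥ x5 and x5 ≥ 5, so x3 ≥ 5. From constraints 1 and 9: x3 ≤ x1 and x1 ≤ 2, so x3 ≤ 2. But 2 < 5, so no value of x3 works.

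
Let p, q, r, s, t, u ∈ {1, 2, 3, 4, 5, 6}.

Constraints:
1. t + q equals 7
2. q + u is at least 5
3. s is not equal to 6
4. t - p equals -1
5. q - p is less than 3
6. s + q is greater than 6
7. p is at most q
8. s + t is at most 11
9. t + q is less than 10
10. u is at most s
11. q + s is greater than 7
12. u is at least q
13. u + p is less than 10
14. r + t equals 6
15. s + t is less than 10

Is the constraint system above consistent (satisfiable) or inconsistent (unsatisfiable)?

Satisfiable

Setting (p, q, r, s, t, u) = (4, 4, 3, 5, 3, 4) satisfies everything: constraint 1: t + q = 7; constraint 2: q + u = 8, and the others follow.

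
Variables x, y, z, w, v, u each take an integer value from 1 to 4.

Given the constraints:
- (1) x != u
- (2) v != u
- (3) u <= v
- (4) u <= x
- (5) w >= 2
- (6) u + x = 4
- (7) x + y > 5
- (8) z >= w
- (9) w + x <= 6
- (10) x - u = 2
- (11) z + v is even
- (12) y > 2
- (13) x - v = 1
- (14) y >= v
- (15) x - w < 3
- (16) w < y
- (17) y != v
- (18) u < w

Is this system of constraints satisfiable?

Satisfiable

Try x = 3, y = 3, z = 2, w = 2, v = 2, u = 1.
Check constraint 6: u + x = 4; constraint 7: x + y = 6; constraint 9: w + x = 5. The remaining constraints are straightforward to verify.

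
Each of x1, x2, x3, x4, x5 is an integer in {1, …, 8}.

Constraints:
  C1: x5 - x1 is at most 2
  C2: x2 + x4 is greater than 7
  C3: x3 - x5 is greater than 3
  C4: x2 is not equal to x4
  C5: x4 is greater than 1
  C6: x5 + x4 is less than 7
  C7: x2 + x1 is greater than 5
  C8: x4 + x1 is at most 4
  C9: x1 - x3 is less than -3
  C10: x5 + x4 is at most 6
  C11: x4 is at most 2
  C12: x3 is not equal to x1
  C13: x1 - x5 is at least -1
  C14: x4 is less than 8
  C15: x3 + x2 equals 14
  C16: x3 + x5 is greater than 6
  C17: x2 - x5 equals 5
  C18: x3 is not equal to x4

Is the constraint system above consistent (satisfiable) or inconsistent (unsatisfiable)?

One satisfying assignment is x1 = 1, x2 = 7, x3 = 7, x4 = 2, x5 = 2.
For the less obvious constraints — constraint 1: x5 - x1 = 1; constraint 2: x2 + x4 = 9; constraint 3: x3 - x5 = 5 — and the others hold by inspection.

Satisfiable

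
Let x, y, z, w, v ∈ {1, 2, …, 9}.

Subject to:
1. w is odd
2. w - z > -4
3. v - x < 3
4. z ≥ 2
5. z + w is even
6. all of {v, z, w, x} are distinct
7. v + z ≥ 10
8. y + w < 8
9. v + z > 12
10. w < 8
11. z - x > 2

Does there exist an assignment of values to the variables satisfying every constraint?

Satisfiable

Setting (x, y, z, w, v) = (4, 1, 7, 5, 6) satisfies everything: constraint 2: w - z = -2; constraint 3: v - x = 2; constraint 7: v + z = 13, and the others follow.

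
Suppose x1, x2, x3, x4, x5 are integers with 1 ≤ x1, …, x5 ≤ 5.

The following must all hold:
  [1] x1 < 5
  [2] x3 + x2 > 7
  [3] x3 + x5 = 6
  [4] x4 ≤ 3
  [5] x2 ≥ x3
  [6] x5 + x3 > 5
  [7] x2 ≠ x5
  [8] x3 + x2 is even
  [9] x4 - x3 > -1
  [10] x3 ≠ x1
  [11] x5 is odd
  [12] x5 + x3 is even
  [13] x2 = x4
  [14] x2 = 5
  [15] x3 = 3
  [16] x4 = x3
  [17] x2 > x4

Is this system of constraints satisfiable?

Constraint 14 fixes x2 = 5 and constraint 15 fixes x3 = 3. Constraints 13 and 16 give x2 = x4 = x3, so x2 = x3. But 5 ≠ 3 — contradiction.

Unsatisfiable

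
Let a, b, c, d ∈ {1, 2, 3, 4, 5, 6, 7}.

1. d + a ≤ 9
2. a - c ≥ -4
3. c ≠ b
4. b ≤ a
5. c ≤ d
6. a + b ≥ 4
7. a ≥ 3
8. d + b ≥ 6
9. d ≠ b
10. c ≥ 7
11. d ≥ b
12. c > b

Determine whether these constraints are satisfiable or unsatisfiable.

Unsatisfiable

From constraints 5 and 10: d ≥ c ≥ 7. From constraint 7: a ≥ 3. Hence d + a ≥ 10. But constraint 1 requires d + a ≤ 9, and 9 < 10. Contradiction.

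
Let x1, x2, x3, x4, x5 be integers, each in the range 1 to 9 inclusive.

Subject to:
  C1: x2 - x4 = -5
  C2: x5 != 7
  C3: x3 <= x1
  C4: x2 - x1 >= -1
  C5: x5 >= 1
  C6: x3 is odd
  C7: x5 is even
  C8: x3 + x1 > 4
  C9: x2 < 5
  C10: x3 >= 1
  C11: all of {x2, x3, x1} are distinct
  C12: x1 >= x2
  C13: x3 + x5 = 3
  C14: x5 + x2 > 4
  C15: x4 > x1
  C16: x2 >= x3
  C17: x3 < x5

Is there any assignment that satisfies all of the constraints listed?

Satisfiable

Setting (x1, x2, x3, x4, x5) = (5, 4, 1, 9, 2) satisfies everything: constraint 1: x2 - x4 = -5; constraint 4: x2 - x1 = -1; constraint 8: x3 + x1 = 6, and the others follow.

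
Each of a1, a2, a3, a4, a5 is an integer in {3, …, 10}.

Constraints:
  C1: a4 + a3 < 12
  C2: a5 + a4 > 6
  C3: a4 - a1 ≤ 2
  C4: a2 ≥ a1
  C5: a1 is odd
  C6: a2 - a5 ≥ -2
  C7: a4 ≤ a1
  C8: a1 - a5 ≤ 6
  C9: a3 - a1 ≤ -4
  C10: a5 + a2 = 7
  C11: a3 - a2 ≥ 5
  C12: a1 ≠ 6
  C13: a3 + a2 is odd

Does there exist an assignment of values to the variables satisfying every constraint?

Constraints 6, 8, 9, and 11 give a5 − a1 ≥ -6, a1 − a3 ≥ 4, a3 − a2 ≥ 5, a2 − a5 ≥ -2.
Adding all 4 inequalities: the left sides telescope to 0, and the right sides sum to (-6) + 4 + 5 + (-2) = 1. So 0 ≥ 1, which is false.

Unsatisfiable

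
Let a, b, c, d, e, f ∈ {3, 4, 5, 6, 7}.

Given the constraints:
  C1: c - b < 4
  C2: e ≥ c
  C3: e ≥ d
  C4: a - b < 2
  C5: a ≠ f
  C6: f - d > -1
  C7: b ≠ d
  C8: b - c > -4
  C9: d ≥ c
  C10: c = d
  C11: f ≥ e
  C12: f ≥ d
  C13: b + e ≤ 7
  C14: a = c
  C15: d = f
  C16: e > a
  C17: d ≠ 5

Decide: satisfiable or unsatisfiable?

Unsatisfiable

From constraints 10, 14, and 15, a = c = d = f, so a = f. But constraint 5 says a ≠ f. Contradiction.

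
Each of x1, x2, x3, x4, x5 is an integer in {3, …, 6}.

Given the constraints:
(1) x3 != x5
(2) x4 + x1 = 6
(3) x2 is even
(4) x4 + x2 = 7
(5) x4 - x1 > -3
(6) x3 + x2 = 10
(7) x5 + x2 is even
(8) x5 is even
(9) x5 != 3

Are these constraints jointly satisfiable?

One satisfying assignment is x1 = 3, x2 = 4, x3 = 6, x4 = 3, x5 = 4.
For the less obvious constraints — constraint 2: x4 + x1 = 6; constraint 4: x4 + x2 = 7 — and the others hold by inspection.

Satisfiable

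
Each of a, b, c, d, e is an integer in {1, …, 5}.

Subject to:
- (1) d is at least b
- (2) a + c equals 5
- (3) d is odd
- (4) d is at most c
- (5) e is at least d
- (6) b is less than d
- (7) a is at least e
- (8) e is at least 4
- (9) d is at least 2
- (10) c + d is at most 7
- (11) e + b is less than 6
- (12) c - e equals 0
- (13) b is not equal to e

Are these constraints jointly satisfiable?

From constraints 7 and 8: a ≥ e ≥ 4. From constraints 4 and 9: c ≥ d ≥ 2. Hence a + c ≥ 6. But constraint 2 requires a + c = 5, and 5 < 6. Contradiction.

Unsatisfiable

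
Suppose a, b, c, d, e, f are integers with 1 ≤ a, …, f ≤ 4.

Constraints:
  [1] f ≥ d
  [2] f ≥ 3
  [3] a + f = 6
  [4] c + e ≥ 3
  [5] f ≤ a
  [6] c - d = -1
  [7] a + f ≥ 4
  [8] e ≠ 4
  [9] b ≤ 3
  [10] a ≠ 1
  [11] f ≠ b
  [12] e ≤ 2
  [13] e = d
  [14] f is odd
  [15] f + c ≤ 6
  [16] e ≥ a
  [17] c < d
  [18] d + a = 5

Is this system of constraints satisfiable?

Unsatisfiable

From constraints 2 and 5: a ≥ f and f ≥ 3, so a ≥ 3. From constraints 12 and 16: a ≤ e and e ≤ 2, so a ≤ 2. But 2 < 3, so no value of a works.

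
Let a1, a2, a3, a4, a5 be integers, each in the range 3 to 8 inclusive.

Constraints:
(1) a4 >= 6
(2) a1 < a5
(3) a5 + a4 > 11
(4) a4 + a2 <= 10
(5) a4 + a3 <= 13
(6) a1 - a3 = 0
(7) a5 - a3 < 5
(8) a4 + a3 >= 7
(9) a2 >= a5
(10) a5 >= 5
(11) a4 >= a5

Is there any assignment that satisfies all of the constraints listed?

Unsatisfiable

From constraint 1: a4 ≥ 6. From constraints 9 and 10: a2 ≥ a5 ≥ 5. Hence a4 + a2 ≥ 11. But constraint 4 requires a4 + a2 ≤ 10, and 10 < 11. Contradiction.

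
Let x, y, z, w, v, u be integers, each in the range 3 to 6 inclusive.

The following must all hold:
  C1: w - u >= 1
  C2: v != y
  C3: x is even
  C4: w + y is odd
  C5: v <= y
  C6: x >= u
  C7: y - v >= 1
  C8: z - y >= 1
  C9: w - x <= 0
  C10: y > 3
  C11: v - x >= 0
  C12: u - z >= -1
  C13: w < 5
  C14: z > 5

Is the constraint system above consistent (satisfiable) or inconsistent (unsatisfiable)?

Unsatisfiable

Constraints 1, 7, 8, 9, 11, and 12 give y − v ≥ 1, v − x ≥ 0, x − w ≥ 0, w − u ≥ 1, u − z ≥ -1, z − y ≥ 1.
Adding all 6 inequalities: the left sides telescope to 0, and the right sides sum to 1 + 0 + 0 + 1 + (-1) + 1 = 2. So 0 ≥ 2, which is false.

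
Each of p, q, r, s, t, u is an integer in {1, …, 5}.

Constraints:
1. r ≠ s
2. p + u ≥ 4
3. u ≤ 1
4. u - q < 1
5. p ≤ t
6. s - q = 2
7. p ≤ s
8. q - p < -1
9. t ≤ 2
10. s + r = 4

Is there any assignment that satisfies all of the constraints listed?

From constraints 5 and 9: p ≤ t ≤ 2. From constraint 3: u ≤ 1. Hence p + u ≤ 3. But constraint 2 requires p + u ≥ 4, and 4 > 3. Contradiction.

Unsatisfiable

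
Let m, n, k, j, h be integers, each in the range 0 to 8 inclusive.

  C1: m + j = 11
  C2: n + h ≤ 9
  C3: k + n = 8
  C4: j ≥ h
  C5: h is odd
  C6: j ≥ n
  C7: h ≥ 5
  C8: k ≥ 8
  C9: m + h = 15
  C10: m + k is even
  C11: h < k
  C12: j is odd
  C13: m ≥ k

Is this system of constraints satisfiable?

From constraints 8 and 13: m ≥ k ≥ 8. From constraints 4 and 7: j ≥ h ≥ 5. Hence m + j ≥ 13. But constraint 1 requires m + j = 11, and 11 < 13. Contradiction.

Unsatisfiable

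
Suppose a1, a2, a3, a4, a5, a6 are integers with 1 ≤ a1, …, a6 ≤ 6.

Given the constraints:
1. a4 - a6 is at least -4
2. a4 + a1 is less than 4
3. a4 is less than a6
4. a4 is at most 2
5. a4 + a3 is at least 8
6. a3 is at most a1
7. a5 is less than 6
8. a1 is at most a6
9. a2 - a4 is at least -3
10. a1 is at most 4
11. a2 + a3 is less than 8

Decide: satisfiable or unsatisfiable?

Unsatisfiable

From constraint 4: a4 ≤ 2. From constraints 6 and 10: a3 ≤ a1 ≤ 4. Hence a4 + a3 ≤ 6. But constraint 5 requires a4 + a3 ≥ 8, and 8 > 6. Contradiction.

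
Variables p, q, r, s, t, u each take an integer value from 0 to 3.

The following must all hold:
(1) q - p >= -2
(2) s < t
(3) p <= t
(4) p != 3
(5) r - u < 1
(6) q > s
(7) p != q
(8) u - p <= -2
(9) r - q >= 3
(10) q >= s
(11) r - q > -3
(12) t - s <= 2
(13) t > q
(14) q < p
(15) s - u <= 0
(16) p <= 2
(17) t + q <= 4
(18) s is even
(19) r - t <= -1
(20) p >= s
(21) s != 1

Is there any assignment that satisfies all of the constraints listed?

Constraints 1, 8, 9, 12, 15, and 19 give q − p ≥ -2, p − u ≥ 2, u − s ≥ 0, s − t ≥ -2, t − r ≥ 1, r − q ≥ 3.
Adding all 6 inequalities: the left sides telescope to 0, and the right sides sum to (-2) + 2 + 0 + (-2) + 1 + 3 = 2. So 0 ≥ 2, which is false.

Unsatisfiable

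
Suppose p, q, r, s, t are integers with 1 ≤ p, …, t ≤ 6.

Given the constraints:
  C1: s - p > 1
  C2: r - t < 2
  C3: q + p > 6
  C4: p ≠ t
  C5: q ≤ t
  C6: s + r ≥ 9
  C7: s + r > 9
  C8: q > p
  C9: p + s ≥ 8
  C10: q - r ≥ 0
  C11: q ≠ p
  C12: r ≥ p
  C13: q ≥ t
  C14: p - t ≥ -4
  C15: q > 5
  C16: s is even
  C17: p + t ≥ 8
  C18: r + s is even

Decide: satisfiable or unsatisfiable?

Satisfiable

Setting (p, q, r, s, t) = (2, 6, 6, 6, 6) satisfies everything: constraint 1: s - p = 4; constraint 2: r - t = 0, and the others follow.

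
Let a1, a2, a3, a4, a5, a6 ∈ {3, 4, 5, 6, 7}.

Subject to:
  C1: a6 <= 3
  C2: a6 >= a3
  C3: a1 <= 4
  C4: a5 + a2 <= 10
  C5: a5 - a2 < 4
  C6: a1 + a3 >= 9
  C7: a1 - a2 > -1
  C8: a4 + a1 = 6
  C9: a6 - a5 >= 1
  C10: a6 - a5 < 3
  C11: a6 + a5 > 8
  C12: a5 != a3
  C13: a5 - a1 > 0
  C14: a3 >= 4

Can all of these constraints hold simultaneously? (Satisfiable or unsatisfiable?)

From constraint 3: a1 ≤ 4. From constraints 1 and 2: a3 ≤ a6 ≤ 3. Hence a1 + a3 ≤ 7. But constraint 6 requires a1 + a3 ≥ 9, and 9 > 7. Contradiction.

Unsatisfiable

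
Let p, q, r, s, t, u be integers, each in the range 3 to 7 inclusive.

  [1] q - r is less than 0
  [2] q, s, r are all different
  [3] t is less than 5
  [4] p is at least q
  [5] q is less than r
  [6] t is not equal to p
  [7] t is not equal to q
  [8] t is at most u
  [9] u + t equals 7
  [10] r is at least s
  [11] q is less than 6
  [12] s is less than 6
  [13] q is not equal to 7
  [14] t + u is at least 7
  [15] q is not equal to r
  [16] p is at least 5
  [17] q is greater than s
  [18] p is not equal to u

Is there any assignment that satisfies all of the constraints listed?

Try p = 7, q = 4, r = 6, s = 3, t = 3, u = 4.
Check constraint 1: q - r = -2; constraint 9: u + t = 7; constraint 14: t + u = 7. The remaining constraints are straightforward to verify.

Satisfiable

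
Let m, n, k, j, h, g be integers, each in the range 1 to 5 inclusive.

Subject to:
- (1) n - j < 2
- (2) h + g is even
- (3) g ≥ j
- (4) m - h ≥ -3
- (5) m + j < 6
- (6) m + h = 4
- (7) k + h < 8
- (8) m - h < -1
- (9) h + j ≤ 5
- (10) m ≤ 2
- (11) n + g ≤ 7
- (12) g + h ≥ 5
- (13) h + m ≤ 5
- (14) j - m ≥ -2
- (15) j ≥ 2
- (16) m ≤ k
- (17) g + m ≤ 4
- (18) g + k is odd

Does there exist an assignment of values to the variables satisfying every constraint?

Satisfiable

Take m = 1, n = 2, k = 4, j = 2, h = 3, g = 3. Then constraint 1: n - j = 0; constraint 4: m - h = -2; constraint 5: m + j = 3, and every other listed constraint is also met.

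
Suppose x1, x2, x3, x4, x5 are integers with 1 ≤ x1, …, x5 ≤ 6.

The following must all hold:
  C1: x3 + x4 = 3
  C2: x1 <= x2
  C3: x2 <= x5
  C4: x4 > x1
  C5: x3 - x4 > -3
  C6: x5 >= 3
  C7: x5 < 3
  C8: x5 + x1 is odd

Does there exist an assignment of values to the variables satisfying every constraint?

Unsatisfiable

From constraint 6: x5 ≥ 3. From constraint 7: x5 ≤ 2. But 2 < 3, so no value of x5 works.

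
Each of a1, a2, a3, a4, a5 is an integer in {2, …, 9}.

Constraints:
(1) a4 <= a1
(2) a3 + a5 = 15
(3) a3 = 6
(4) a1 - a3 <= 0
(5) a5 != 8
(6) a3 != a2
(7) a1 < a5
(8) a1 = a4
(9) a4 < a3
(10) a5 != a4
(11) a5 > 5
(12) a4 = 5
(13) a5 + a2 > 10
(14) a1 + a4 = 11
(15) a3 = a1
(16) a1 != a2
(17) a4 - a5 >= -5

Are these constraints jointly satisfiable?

Unsatisfiable

Constraint 3 fixes a3 = 6 and constraint 12 fixes a4 = 5. Constraints 8 and 15 give a3 = a1 = a4, so a3 = a4. But 6 ≠ 5 — contradiction.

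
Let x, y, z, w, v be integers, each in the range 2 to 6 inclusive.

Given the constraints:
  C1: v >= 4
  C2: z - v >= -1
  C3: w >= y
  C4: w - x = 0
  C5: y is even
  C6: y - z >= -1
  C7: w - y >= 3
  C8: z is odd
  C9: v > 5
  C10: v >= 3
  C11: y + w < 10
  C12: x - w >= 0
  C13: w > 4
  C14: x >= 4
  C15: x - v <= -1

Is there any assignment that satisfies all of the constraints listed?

Unsatisfiable

Constraints 2, 6, 7, 12, and 15 give w − y ≥ 3, y − z ≥ -1, z − v ≥ -1, v − x ≥ 1, x − w ≥ 0.
Adding all 5 inequalities: the left sides telescope to 0, and the right sides sum to 3 + (-1) + (-1) + 1 + 0 = 2. So 0 ≥ 2, which is false.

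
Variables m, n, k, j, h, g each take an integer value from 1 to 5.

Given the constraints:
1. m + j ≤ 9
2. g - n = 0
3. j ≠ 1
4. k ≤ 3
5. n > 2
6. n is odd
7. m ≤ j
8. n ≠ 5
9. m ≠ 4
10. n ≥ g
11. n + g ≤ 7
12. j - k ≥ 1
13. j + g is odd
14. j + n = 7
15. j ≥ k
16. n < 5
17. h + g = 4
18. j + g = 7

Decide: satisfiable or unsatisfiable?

Try m = 2, n = 3, k = 2, j = 4, h = 1, g = 3.
Check constraint 1: m + j = 6; constraint 2: g - n = 0. The remaining constraints are straightforward to verify.

Satisfiable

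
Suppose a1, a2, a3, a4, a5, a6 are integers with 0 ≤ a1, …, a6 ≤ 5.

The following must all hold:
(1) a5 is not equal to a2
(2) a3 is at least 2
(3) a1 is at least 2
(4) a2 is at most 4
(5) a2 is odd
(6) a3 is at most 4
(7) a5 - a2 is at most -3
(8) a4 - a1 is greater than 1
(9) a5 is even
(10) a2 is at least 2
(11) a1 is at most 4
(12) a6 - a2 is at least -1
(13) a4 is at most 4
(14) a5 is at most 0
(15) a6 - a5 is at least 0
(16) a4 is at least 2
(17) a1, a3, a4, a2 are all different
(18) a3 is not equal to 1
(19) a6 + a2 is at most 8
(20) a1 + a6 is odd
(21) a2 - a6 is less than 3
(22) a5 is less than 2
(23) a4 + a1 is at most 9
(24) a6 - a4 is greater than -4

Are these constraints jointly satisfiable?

Constraints 2, 3, 4, 6, 10, 11, 13, and 16 confine each of a1, a3, a4, a2 to the 3 values {2, …, 4}.
Constraint 17 requires all 4 of them to be distinct, but only 3 values are available — impossible by the pigeonhole principle.

Unsatisfiable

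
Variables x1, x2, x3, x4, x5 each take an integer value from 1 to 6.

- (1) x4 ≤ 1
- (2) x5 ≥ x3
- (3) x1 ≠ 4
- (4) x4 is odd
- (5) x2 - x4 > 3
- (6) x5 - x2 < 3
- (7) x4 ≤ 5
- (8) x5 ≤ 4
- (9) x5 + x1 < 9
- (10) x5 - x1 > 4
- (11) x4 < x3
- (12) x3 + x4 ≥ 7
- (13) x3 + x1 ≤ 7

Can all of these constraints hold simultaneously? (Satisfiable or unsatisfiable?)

From constraints 2 and 8: x3 ≤ x5 ≤ 4. From constraint 1: x4 ≤ 1. Hence x3 + x4 ≤ 5. But constraint 12 requires x3 + x4 ≥ 7, and 7 > 5. Contradiction.

Unsatisfiable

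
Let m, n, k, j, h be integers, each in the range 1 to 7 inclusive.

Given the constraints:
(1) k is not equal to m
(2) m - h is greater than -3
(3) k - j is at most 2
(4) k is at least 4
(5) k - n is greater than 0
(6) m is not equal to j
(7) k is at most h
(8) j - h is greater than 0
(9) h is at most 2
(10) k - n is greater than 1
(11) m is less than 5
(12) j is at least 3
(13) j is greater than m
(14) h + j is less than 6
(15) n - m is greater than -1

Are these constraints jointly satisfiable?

From constraints 4 and 7: h ≥ k and k ≥ 4, so h ≥ 4. From constraint 9: h ≤ 2. But 2 < 4, so no value of h works.

Unsatisfiable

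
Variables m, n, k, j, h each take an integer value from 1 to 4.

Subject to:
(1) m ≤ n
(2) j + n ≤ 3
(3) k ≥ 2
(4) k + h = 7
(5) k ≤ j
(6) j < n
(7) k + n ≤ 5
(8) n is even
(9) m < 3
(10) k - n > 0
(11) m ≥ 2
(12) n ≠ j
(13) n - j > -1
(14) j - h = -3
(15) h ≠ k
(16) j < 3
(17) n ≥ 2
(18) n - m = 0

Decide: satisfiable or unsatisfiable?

From constraints 3 and 5: j ≥ k ≥ 2. From constraints 1 and 11: n ≥ m ≥ 2. Hence j + n ≥ 4. But constraint 2 requires j + n ≤ 3, and 3 < 4. Contradiction.

Unsatisfiable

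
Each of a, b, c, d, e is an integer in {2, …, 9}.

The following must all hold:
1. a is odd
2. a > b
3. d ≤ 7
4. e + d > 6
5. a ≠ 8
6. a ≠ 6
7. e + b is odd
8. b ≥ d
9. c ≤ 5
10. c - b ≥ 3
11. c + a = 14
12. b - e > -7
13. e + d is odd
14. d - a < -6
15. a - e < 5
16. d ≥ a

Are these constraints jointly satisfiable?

Unsatisfiable

From constraint 9: c ≤ 5. From constraints 3 and 16: a ≤ d ≤ 7. Hence c + a ≤ 12. But constraint 11 requires c + a = 14, and 14 > 12. Contradiction.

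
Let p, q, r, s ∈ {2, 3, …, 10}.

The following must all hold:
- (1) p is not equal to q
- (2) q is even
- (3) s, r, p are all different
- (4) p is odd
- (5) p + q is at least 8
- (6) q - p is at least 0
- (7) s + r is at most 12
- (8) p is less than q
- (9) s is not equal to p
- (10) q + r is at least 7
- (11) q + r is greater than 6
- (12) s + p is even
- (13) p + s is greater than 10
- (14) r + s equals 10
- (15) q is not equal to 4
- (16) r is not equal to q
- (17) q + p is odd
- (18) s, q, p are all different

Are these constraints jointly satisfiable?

Try p = 5, q = 6, r = 3, s = 7.
Check constraint 5: p + q = 11; constraint 6: q - p = 1; constraint 7: s + r = 10. The remaining constraints are straightforward to verify.

Satisfiable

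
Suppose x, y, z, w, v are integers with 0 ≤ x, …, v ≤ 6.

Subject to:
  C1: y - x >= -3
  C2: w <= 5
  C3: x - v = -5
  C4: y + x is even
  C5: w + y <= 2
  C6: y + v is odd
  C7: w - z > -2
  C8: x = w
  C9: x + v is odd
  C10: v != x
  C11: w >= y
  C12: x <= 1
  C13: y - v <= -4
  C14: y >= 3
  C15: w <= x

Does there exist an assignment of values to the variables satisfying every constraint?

Unsatisfiable

From constraints 11 and 14: w ≥ y and y ≥ 3, so w ≥ 3. From constraints 12 and 15: w ≤ x and x ≤ 1, so w ≤ 1. But 1 < 3, so no value of w works.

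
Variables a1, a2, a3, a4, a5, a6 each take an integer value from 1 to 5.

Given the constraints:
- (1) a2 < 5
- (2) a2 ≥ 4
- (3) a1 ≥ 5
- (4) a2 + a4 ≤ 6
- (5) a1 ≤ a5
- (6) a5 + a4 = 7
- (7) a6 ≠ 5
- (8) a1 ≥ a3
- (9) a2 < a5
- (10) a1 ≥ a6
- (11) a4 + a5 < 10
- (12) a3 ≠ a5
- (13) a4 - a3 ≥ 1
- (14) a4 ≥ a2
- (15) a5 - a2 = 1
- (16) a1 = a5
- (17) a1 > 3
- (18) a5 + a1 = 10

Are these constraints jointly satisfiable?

Unsatisfiable

From constraints 3 and 5: a5 ≥ a1 ≥ 5. From constraints 2 and 14: a4 ≥ a2 ≥ 4. Hence a5 + a4 ≥ 9. But constraint 6 requires a5 + a4 = 7, and 7 < 9. Contradiction.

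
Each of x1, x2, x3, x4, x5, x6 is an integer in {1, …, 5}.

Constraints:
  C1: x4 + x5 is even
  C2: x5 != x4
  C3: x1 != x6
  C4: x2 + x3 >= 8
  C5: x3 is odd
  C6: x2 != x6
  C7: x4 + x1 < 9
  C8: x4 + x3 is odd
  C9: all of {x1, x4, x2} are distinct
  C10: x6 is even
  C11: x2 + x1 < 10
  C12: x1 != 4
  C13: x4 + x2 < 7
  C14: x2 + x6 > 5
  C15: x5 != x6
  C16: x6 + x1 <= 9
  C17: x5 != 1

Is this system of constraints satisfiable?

Satisfiable

Take x1 = 5, x2 = 4, x3 = 5, x4 = 2, x5 = 4, x6 = 2. Then constraint 4: x2 + x3 = 9; constraint 7: x4 + x1 = 7, and every other listed constraint is also met.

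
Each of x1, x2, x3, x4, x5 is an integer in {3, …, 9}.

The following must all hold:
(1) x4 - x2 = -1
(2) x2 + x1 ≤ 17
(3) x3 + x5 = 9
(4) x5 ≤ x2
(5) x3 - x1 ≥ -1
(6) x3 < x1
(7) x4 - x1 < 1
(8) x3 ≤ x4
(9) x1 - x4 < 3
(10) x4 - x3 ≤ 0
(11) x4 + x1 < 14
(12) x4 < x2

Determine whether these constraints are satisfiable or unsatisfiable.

Try x1 = 7, x2 = 7, x3 = 6, x4 = 6, x5 = 3.
Check constraint 1: x4 - x2 = -1; constraint 2: x2 + x1 = 14. The remaining constraints are straightforward to verify.

Satisfiable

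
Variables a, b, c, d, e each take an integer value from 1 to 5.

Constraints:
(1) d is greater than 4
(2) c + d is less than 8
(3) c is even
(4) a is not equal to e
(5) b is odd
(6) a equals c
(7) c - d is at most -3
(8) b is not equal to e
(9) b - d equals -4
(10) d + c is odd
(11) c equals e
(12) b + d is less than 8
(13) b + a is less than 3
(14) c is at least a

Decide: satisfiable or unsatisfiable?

Unsatisfiable

From constraints 6 and 11, a = c = e, so a = e. But constraint 4 says a ≠ e. Contradiction.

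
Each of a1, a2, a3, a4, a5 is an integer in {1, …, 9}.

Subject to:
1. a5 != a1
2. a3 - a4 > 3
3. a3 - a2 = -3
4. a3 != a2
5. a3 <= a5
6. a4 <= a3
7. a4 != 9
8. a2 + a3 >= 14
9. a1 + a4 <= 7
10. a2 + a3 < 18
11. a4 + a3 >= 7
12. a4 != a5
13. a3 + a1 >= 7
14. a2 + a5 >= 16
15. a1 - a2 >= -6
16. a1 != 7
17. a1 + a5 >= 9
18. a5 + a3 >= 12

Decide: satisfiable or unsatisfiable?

One satisfying assignment is a1 = 3, a2 = 9, a3 = 6, a4 = 1, a5 = 8.
For the less obvious constraints — constraint 2: a3 - a4 = 5; constraint 3: a3 - a2 = -3 — and the others hold by inspection.

Satisfiable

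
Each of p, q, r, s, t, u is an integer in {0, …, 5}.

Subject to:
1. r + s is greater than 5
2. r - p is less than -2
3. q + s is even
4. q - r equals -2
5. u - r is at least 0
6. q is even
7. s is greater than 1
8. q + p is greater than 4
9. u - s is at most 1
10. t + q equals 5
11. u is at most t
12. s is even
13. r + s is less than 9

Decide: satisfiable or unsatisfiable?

Satisfiable

Setting (p, q, r, s, t, u) = (5, 0, 2, 4, 5, 5) satisfies everything: constraint 1: r + s = 6; constraint 2: r - p = -3; constraint 4: q - r = -2, and the others follow.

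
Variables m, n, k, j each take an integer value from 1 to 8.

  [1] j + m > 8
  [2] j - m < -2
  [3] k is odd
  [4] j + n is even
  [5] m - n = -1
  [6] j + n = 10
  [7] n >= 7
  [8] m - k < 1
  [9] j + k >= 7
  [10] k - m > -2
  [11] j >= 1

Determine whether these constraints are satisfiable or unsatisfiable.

Satisfiable

Take m = 7, n = 8, k = 7, j = 2. Then constraint 1: j + m = 9; constraint 2: j - m = -5, and every other listed constraint is also met.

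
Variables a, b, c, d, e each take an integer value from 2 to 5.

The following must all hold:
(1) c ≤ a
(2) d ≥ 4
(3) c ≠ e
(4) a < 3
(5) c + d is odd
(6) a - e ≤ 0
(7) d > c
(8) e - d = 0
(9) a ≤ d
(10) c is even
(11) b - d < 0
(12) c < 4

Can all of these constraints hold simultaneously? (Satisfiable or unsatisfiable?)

Try a = 2, b = 3, c = 2, d = 5, e = 5.
Check constraint 6: a - e = -3; constraint 8: e - d = 0. The remaining constraints are straightforward to verify.

Satisfiable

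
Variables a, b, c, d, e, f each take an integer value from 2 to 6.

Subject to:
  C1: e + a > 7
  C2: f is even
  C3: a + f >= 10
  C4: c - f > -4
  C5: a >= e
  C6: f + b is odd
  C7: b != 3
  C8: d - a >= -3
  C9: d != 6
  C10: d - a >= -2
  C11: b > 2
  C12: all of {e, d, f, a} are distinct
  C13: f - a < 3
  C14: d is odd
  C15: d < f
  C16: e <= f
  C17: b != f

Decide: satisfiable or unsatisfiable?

Setting (a, b, c, d, e, f) = (5, 5, 3, 3, 4, 6) satisfies everything: constraint 1: e + a = 9; constraint 3: a + f = 11; constraint 4: c - f = -3, and the others follow.

Satisfiable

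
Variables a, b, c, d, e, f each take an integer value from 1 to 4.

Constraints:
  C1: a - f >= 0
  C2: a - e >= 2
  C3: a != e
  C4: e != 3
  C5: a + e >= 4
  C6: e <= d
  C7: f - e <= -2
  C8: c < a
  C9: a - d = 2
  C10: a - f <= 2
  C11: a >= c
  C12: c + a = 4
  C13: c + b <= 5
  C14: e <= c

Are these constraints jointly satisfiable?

Constraints 2, 7, and 10 give f − a ≥ -2, a − e ≥ 2, e − f ≥ 2.
Adding all 3 inequalities: the left sides telescope to 0, and the right sides sum to (-2) + 2 + 2 = 2. So 0 ≥ 2, which is false.

Unsatisfiable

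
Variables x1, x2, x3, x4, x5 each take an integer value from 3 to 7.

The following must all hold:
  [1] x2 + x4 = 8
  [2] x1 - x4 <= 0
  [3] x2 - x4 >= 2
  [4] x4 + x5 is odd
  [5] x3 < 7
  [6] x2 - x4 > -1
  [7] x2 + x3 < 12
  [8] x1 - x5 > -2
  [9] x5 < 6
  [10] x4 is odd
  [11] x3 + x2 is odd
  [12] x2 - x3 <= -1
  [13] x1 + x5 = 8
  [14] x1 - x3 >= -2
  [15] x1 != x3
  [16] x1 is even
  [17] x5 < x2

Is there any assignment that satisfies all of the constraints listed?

Unsatisfiable

Constraints 2, 3, 12, and 14 give x1 − x3 ≥ -2, x3 − x2 ≥ 1, x2 − x4 ≥ 2, x4 − x1 ≥ 0.
Adding all 4 inequalities: the left sides telescope to 0, and the right sides sum to (-2) + 1 + 2 + 0 = 1. So 0 ≥ 1, which is false.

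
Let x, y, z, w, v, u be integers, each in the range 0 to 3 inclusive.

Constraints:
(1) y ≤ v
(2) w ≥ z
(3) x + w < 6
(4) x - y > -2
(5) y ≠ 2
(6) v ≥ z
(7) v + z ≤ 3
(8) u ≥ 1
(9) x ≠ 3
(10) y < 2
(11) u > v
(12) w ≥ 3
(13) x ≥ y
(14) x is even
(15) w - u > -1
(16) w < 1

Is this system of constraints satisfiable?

Unsatisfiable

From constraint 12: w ≥ 3. From constraint 16: w ≤ 0. But 0 < 3, so no value of w works.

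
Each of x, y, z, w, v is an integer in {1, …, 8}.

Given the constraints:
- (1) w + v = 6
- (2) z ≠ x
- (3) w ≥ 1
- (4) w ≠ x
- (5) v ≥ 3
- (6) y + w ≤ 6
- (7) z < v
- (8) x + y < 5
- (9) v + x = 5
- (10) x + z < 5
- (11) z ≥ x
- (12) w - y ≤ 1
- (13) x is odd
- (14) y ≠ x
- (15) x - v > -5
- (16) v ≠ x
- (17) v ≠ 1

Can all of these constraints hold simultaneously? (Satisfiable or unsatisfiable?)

Satisfiable

Try x = 1, y = 2, z = 2, w = 2, v = 4.
Check constraint 1: w + v = 6; constraint 6: y + w = 4; constraint 8: x + y = 3. The remaining constraints are straightforward to verify.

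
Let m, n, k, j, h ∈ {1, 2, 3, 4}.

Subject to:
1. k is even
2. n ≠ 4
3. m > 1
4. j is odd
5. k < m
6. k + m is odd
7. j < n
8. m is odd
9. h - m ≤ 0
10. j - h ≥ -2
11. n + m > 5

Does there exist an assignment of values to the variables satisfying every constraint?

Satisfiable

One satisfying assignment is m = 3, n = 3, k = 2, j = 1, h = 3.
For the less obvious constraints — constraint 9: h - m = 0; constraint 10: j - h = -2; constraint 11: n + m = 6 — and the others hold by inspection.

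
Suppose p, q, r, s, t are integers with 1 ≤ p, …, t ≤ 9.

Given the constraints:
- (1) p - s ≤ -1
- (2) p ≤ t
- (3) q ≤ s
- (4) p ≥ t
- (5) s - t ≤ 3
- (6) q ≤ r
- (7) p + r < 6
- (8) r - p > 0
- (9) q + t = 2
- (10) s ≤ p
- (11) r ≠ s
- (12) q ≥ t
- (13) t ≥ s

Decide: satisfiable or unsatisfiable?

Unsatisfiable

Constraints 1, 4, and 13 give s ≤ t, t ≤ p, p < s. Chaining: s ≤ t ≤ p < s, which forces s < s — impossible.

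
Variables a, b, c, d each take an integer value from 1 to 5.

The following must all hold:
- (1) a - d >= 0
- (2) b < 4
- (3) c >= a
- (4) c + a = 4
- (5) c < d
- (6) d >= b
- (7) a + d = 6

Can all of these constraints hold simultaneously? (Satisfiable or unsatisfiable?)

Unsatisfiable

Constraints 1, 3, and 5 give a ≤ c, c < d, d ≤ a. Chaining: a ≤ c < d ≤ a, which forces a < a — impossible.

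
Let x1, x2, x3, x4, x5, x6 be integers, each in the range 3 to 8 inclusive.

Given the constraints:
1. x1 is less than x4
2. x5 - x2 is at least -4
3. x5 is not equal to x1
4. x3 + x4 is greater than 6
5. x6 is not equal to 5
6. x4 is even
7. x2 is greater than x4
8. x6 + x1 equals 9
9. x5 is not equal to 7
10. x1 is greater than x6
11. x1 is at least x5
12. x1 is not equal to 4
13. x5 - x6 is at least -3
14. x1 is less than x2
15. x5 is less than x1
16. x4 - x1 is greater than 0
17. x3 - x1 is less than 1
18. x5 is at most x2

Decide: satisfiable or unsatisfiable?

Setting (x1, x2, x3, x4, x5, x6) = (5, 7, 3, 6, 3, 4) satisfies everything: constraint 2: x5 - x2 = -4; constraint 4: x3 + x4 = 9; constraint 8: x6 + x1 = 9, and the others follow.

Satisfiable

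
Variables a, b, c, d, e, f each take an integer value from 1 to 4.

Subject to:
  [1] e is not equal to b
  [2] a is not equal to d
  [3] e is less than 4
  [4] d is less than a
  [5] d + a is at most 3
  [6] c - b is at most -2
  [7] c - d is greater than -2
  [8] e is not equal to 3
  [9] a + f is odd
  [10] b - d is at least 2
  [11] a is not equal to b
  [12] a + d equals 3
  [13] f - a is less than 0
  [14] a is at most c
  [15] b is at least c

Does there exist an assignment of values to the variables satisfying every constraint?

Satisfiable

Setting (a, b, c, d, e, f) = (2, 4, 2, 1, 2, 1) satisfies everything: constraint 5: d + a = 3; constraint 6: c - b = -2, and the others follow.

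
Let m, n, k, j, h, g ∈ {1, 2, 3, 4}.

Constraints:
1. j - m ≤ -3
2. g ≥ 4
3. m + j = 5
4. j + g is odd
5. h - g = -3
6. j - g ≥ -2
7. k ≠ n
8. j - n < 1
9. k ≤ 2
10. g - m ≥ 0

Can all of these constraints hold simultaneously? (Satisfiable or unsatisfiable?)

Unsatisfiable

Constraints 1, 6, and 10 give j − g ≥ -2, g − m ≥ 0, m − j ≥ 3.
Adding all 3 inequalities: the left sides telescope to 0, and the right sides sum to (-2) + 0 + 3 = 1. So 0 ≥ 1, which is false.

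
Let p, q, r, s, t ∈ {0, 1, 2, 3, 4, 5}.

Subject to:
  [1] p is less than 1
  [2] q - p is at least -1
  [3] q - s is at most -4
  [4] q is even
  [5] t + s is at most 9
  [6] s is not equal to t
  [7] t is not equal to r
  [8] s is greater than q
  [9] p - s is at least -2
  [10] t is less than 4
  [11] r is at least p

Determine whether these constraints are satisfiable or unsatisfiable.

Constraints 2, 3, and 9 give p − s ≥ -2, s − q ≥ 4, q − p ≥ -1.
Adding all 3 inequalities: the left sides telescope to 0, and the right sides sum to (-2) + 4 + (-1) = 1. So 0 ≥ 1, which is false.

Unsatisfiable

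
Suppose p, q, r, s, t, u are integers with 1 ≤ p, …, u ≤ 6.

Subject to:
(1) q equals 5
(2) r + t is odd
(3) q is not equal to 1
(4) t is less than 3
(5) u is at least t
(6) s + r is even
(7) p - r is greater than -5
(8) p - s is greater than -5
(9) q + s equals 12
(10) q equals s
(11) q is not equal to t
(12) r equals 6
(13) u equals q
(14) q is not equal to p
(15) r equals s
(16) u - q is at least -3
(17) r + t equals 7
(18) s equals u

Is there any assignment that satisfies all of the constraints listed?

Constraint 12 fixes r = 6 and constraint 1 fixes q = 5. Constraints 13, 15, and 18 give r = s = u = q, so r = q. But 6 ≠ 5 — contradiction.

Unsatisfiable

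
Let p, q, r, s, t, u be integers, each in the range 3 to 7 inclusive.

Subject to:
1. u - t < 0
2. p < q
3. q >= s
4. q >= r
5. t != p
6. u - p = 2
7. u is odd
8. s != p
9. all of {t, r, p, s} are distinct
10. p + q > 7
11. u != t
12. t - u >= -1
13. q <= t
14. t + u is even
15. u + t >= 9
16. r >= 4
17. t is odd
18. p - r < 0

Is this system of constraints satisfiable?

Take p = 3, q = 7, r = 6, s = 5, t = 7, u = 5. Then constraint 1: u - t = -2; constraint 6: u - p = 2; constraint 10: p + q = 10, and every other listed constraint is also met.

Satisfiable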